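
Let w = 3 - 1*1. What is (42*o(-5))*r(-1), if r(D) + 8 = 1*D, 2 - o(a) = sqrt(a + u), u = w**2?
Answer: -756 + 378*I ≈ -756.0 + 378.0*I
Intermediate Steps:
w = 2 (w = 3 - 1 = 2)
u = 4 (u = 2**2 = 4)
o(a) = 2 - sqrt(4 + a) (o(a) = 2 - sqrt(a + 4) = 2 - sqrt(4 + a))
r(D) = -8 + D (r(D) = -8 + 1*D = -8 + D)
(42*o(-5))*r(-1) = (42*(2 - sqrt(4 - 5)))*(-8 - 1) = (42*(2 - sqrt(-1)))*(-9) = (42*(2 - I))*(-9) = (84 - 42*I)*(-9) = -756 + 378*I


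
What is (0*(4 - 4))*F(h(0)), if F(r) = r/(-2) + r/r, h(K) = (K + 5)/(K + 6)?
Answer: 0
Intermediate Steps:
h(K) = (5 + K)/(6 + K)
F(r) = 1 - r/2 (F(r) = r*(-1/2) + 1 = -r/2 + 1 = 1 - r/2)
(0*(4 - 4))*F(h(0)) = (0*(4 - 4))*(1 - (5 + 0)/(2*(6 + 0))) = (0*0)*(1 - 5/(2*6)) = 0*(1 - 5/12) = 0*(7/12) = 0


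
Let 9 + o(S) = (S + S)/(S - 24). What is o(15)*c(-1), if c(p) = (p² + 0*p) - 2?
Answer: 37/3 ≈ 12.333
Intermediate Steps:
c(p) = -2 + p² (c(p) = (p² + 0) - 2 = p² - 2 = -2 + p²)
o(S) = -9 + 2*S/(-24 + S) (o(S) = -9 + (S + S)/(S - 24) = -9 + (2*S)/(-24 + S) = -9 + 2*S/(-24 + S))
o(15)*c(-1) = ((216 - 7*15)/(-24 + 15))*(-2 + (-1)²) = ((216 - 105)/(-9))*(-2 + 1) = -⅑*111*(-1) = -37/3*(-1) = 37/3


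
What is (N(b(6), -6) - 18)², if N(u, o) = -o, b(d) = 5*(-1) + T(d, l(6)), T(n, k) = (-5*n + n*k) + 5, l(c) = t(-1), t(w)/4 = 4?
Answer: 144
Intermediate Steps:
t(w) = 16 (t(w) = 4*4 = 16)
l(c) = 16
T(n, k) = 5 - 5*n + k*n (T(n, k) = (-5*n + k*n) + 5 = 5 - 5*n + k*n)
b(d) = 11*d (b(d) = 5*(-1) + (5 - 5*d + 16*d) = -5 + (5 + 11*d) = 11*d)
(N(b(6), -6) - 18)² = (-1*(-6) - 18)² = (6 - 18)² = (-12)² = 144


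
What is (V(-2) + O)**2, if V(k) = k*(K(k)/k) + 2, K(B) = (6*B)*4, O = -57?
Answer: 10609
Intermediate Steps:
K(B) = 24*B
V(k) = 2 + 24*k (V(k) = k*((24*k)/k) + 2 = k*24 + 2 = 24*k + 2 = 2 + 24*k)
(V(-2) + O)**2 = ((2 + 24*(-2)) - 57)**2 = ((2 - 48) - 57)**2 = (-46 - 57)**2 = (-103)**2 = 10609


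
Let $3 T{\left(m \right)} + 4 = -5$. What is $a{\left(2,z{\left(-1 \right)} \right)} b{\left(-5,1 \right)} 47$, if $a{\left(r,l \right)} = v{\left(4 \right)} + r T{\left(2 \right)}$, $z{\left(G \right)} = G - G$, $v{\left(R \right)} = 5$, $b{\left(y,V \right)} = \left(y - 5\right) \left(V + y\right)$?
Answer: $-1880$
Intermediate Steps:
$b{\left(y,V \right)} = \left(-5 + y\right) \left(V + y\right)$
$T{\left(m \right)} = -3$ ($T{\left(m \right)} = - \frac{4}{3} + \frac{1}{3} \left(-5\right) = - \frac{4}{3} - \frac{5}{3} = -3$)
$z{\left(G \right)} = 0$
$a{\left(r,l \right)} = 5 - 3 r$ ($a{\left(r,l \right)} = 5 + r \left(-3\right) = 5 - 3 r$)
$a{\left(2,z{\left(-1 \right)} \right)} b{\left(-5,1 \right)} 47 = \left(5 - 6\right) \left(\left(-5\right)^{2} - 5 - -25 + 1 \left(-5\right)\right) 47 = \left(5 - 6\right) \left(25 - 5 + 25 - 5\right) 47 = \left(-1\right) 40 \cdot 47 = \left(-40\right) 47 = -1880$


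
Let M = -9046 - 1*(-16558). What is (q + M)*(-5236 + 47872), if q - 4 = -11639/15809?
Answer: 5065532209980/15809 ≈ 3.2042e+8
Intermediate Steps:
q = 51597/15809 (q = 4 - 11639/15809 = 51597/15809 ≈ 3.2638)
M = 7512 (M = -9046 + 16558 = 7512)
(q + M)*(-5236 + 47872) = (51597/15809 + 7512)*(-5236 + 47872) = (118808805/15809)*42636 = 5065532209980/15809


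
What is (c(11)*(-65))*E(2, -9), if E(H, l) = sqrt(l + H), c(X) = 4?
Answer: -260*I*sqrt(7) ≈ -687.9*I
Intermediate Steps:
E(H, l) = sqrt(H + l)
(c(11)*(-65))*E(2, -9) = (4*(-65))*sqrt(2 - 9) = -260*I*sqrt(7)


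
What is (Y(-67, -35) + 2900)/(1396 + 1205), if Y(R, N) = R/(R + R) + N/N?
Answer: 5803/5202 ≈ 1.1155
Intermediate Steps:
Y(R, N) = 3/2 (Y(R, N) = R/((2*R)) + 1 = R*(1/(2*R)) + 1 = ½ + 1 = 3/2)
(Y(-67, -35) + 2900)/(1396 + 1205) = (3/2 + 2900)/(1396 + 1205) = (5803/2)/2601 = (5803/2)*(1/2601) = 5803/5202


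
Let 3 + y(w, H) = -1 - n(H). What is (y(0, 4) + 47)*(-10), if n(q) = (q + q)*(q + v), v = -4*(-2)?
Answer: 530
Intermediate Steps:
v = 8
n(q) = 2*q*(8 + q) (n(q) = (q + q)*(q + 8) = (2*q)*(8 + q) = 2*q*(8 + q))
y(w, H) = -4 - 2*H*(8 + H) (y(w, H) = -3 + (-1 - 2*H*(8 + H)) = -4 - 2*H*(8 + H))
(y(0, 4) + 47)*(-10) = ((-4 - 2*4*(8 + 4)) + 47)*(-10) = ((-4 - 2*4*12) + 47)*(-10) = ((-4 - 96) + 47)*(-10) = (-100 + 47)*(-10) = -53*(-10) = 530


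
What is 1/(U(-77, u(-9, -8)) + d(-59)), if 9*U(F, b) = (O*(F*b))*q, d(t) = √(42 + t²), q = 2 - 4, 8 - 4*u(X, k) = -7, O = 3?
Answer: 770/134133 - 4*√3523/134133 ≈ 0.0039705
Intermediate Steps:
u(X, k) = 15/4 (u(X, k) = 2 - ¼*(-7) = 2 + 7/4 = 15/4)
q = -2
U(F, b) = -2*F*b/3 (U(F, b) = ((3*(F*b))*(-2))/9 = ((3*F*b)*(-2))/9 = (-6*F*b)/9 = -2*F*b/3)
1/(U(-77, u(-9, -8)) + d(-59)) = 1/(-⅔*(-77)*15/4 + √(42 + (-59)²)) = 1/(385/2 + √(42 + 3481)) = 1/(385/2 + √3523)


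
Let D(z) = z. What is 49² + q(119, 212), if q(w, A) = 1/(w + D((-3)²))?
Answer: 307329/128 ≈ 2401.0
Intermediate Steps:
q(w, A) = 1/(9 + w) (q(w, A) = 1/(w + (-3)²) = 1/(w + 9) = 1/(9 + w))
49² + q(119, 212) = 49² + 1/(9 + 119) = 2401 + 1/128 = 307329/128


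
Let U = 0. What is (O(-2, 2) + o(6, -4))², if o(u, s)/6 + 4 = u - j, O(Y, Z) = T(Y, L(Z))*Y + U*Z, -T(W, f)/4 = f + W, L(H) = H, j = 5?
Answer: 324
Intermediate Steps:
T(W, f) = -4*W - 4*f (T(W, f) = -4*(f + W) = -4*(W + f) = -4*W - 4*f)
O(Y, Z) = Y*(-4*Y - 4*Z) (O(Y, Z) = (-4*Y - 4*Z)*Y + 0*Z = Y*(-4*Y - 4*Z) + 0 = Y*(-4*Y - 4*Z))
o(u, s) = -54 + 6*u (o(u, s) = -24 + 6*(u - 1*5) = -24 + 6*(u - 5) = -24 + 6*(-5 + u) = -24 + (-30 + 6*u) = -54 + 6*u)
(O(-2, 2) + o(6, -4))² = (-4*(-2)*(-2 + 2) + (-54 + 6*6))² = (-4*(-2)*0 + (-54 + 36))² = (0 - 18)² = (-18)² = 324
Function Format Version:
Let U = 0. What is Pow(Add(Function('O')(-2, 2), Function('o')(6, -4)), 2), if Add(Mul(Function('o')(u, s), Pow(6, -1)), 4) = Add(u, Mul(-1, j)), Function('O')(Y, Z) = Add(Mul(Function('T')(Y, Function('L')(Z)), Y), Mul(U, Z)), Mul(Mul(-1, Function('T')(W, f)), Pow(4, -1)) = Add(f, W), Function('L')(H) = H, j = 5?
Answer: 324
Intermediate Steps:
Function('T')(W, f) = Add(Mul(-4, W), Mul(-4, f)) (Function('T')(W, f) = Mul(-4, Add(f, W)) = Mul(-4, Add(W, f)) = Add(Mul(-4, W), Mul(-4, f)))
Function('O')(Y, Z) = Mul(Y, Add(Mul(-4, Y), Mul(-4, Z))) (Function('O')(Y, Z) = Add(Mul(Add(Mul(-4, Y), Mul(-4, Z)), Y), Mul(0, Z)) = Add(Mul(Y, Add(Mul(-4, Y), Mul(-4, Z))), 0) = Mul(Y, Add(Mul(-4, Y), Mul(-4, Z))))
Function('o')(u, s) = Add(-54, Mul(6, u)) (Function('o')(u, s) = Add(-24, Mul(6, Add(u, Mul(-1, 5)))) = Add(-24, Mul(6, Add(u, -5))) = Add(-24, Mul(6, Add(-5, u))) = Add(-24, Add(-30, Mul(6, u))) = Add(-54, Mul(6, u)))
Pow(Add(Function('O')(-2, 2), Function('o')(6, -4)), 2) = Pow(Add(Mul(-4, -2, Add(-2, 2)), Add(-54, Mul(6, 6))), 2) = Pow(Add(Mul(-4, -2, 0), Add(-54, 36)), 2) = Pow(Add(0, -18), 2) = Pow(-18, 2) = 324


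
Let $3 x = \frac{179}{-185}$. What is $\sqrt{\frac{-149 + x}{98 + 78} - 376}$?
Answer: $\frac{i \sqrt{1857259770}}{2220} \approx 19.413 i$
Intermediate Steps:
$x = - \frac{179}{555}$ ($x = \frac{179 \frac{1}{-185}}{3} = \frac{179 \left(- \frac{1}{185}\right)}{3} = \frac{1}{3} \left(- \frac{179}{185}\right) = - \frac{179}{555} \approx -0.32252$)
$\sqrt{\frac{-149 + x}{98 + 78} - 376} = \sqrt{\frac{-149 - \frac{179}{555}}{98 + 78} - 376} = \sqrt{- \frac{82874}{555 \cdot 176} - 376} = \sqrt{\left(- \frac{82874}{555}\right) \frac{1}{176} - 376} = \sqrt{- \frac{3767}{4440} - 376} = \sqrt{- \frac{1673207}{4440}} = \frac{i \sqrt{1857259770}}{2220}$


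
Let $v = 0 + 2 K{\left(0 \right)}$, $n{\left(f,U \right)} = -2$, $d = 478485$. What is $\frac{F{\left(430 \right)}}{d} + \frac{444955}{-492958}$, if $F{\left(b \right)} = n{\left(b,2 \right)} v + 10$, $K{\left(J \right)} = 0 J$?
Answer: $- \frac{42579872719}{47174601726} \approx -0.9026$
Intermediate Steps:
$K{\left(J \right)} = 0$
$v = 0$ ($v = 0 + 2 \cdot 0 = 0 + 0 = 0$)
$F{\left(b \right)} = 10$ ($F{\left(b \right)} = \left(-2\right) 0 + 10 = 0 + 10 = 10$)
$\frac{F{\left(430 \right)}}{d} + \frac{444955}{-492958} = \frac{10}{478485} + \frac{444955}{-492958} = 10 \cdot \frac{1}{478485} + 444955 \left(- \frac{1}{492958}\right) = \frac{2}{95697} - \frac{444955}{492958} = - \frac{42579872719}{47174601726}$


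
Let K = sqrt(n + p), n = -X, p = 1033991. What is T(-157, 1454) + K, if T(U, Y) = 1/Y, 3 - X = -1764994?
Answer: 1/1454 + I*sqrt(731006) ≈ 0.00068776 + 854.99*I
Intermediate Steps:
X = 1764997 (X = 3 - 1*(-1764994) = 3 + 1764994 = 1764997)
n = -1764997 (n = -1*1764997 = -1764997)
K = I*sqrt(731006) (K = sqrt(-1764997 + 1033991) = sqrt(-731006) = I*sqrt(731006) ≈ 854.99*I)
T(-157, 1454) + K = 1/1454 + I*sqrt(731006)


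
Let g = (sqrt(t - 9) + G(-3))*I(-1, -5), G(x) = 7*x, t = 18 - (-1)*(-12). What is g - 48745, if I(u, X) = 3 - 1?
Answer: -48787 + 2*I*sqrt(3) ≈ -48787.0 + 3.4641*I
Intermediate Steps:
t = 6 (t = 18 - 1*12 = 18 - 12 = 6)
I(u, X) = 2
g = -42 + 2*I*sqrt(3) (g = (sqrt(6 - 9) + 7*(-3))*2 = (sqrt(-3) - 21)*2 = (I*sqrt(3) - 21)*2 = (-21 + I*sqrt(3))*2 = -42 + 2*I*sqrt(3) ≈ -42.0 + 3.4641*I)
g - 48745 = (-42 + 2*I*sqrt(3)) - 48745 = -48787 + 2*I*sqrt(3)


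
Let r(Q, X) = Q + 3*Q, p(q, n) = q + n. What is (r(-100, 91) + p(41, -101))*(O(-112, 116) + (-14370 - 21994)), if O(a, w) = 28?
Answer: 16714560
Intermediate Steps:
p(q, n) = n + q
r(Q, X) = 4*Q
(r(-100, 91) + p(41, -101))*(O(-112, 116) + (-14370 - 21994)) = (4*(-100) + (-101 + 41))*(28 + (-14370 - 21994)) = (-400 - 60)*(28 - 36364) = -460*(-36336) = 16714560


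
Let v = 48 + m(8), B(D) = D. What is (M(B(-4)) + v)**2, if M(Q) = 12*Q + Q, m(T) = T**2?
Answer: 3600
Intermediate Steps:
M(Q) = 13*Q
v = 112 (v = 48 + 8**2 = 48 + 64 = 112)
(M(B(-4)) + v)**2 = (13*(-4) + 112)**2 = (-52 + 112)**2 = 60**2 = 3600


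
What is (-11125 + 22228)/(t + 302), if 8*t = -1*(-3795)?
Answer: 88824/6211 ≈ 14.301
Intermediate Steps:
t = 3795/8 (t = (-1*(-3795))/8 = (⅛)*3795 = 3795/8 ≈ 474.38)
(-11125 + 22228)/(t + 302) = (-11125 + 22228)/(3795/8 + 302) = 11103/(6211/8) = 11103*(8/6211) = 88824/6211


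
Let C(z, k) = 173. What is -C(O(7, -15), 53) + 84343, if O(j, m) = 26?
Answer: 84170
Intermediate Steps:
-C(O(7, -15), 53) + 84343 = -1*173 + 84343 = -173 + 84343 = 84170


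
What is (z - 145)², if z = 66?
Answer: 6241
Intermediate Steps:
(z - 145)² = (66 - 145)² = (-79)² = 6241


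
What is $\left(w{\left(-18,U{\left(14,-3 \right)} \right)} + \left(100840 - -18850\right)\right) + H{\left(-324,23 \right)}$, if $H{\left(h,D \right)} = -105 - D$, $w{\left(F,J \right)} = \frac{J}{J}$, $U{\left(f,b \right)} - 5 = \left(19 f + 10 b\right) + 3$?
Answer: $119563$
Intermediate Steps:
$U{\left(f,b \right)} = 8 + 10 b + 19 f$ ($U{\left(f,b \right)} = 5 + \left(\left(19 f + 10 b\right) + 3\right) = 5 + \left(\left(10 b + 19 f\right) + 3\right) = 5 + \left(3 + 10 b + 19 f\right) = 8 + 10 b + 19 f$)
$w{\left(F,J \right)} = 1$
$\left(w{\left(-18,U{\left(14,-3 \right)} \right)} + \left(100840 - -18850\right)\right) + H{\left(-324,23 \right)} = \left(1 + \left(100840 - -18850\right)\right) - 128 = \left(1 + \left(100840 + 18850\right)\right) - 128 = \left(1 + 119690\right) - 128 = 119691 - 128 = 119563$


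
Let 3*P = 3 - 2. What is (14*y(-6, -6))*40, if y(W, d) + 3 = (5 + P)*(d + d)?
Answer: -37520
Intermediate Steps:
P = 1/3 (P = (3 - 2)/3 = (1/3)*1 = 1/3 ≈ 0.33333)
y(W, d) = -3 + 32*d/3 (y(W, d) = -3 + (5 + 1/3)*(d + d) = -3 + 16*(2*d)/3 = -3 + 32*d/3)
(14*y(-6, -6))*40 = (14*(-3 + (32/3)*(-6)))*40 = (14*(-3 - 64))*40 = (14*(-67))*40 = -938*40 = -37520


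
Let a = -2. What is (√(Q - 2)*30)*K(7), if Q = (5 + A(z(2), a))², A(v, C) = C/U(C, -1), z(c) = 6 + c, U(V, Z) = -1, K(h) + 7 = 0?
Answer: -210*√47 ≈ -1439.7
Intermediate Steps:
K(h) = -7 (K(h) = -7 + 0 = -7)
A(v, C) = -C (A(v, C) = C/(-1) = C*(-1) = -C)
Q = 49 (Q = (5 - 1*(-2))² = (5 + 2)² = 7² = 49)
(√(Q - 2)*30)*K(7) = (√(49 - 2)*30)*(-7) = (√47*30)*(-7) = (30*√47)*(-7) = -210*√47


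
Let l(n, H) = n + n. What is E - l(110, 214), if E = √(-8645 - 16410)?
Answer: -220 + I*√25055 ≈ -220.0 + 158.29*I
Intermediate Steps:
l(n, H) = 2*n
E = I*√25055 (E = √(-25055) = I*√25055 ≈ 158.29*I)
E - l(110, 214) = I*√25055 - 2*110 = I*√25055 - 1*220 = I*√25055 - 220 = -220 + I*√25055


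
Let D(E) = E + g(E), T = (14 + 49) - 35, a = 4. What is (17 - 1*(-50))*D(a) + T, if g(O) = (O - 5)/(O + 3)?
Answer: 2005/7 ≈ 286.43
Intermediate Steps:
T = 28 (T = 63 - 35 = 28)
g(O) = (-5 + O)/(3 + O)
D(E) = E + (-5 + E)/(3 + E)
(17 - 1*(-50))*D(a) + T = (17 - 1*(-50))*((-5 + 4 + 4*(3 + 4))/(3 + 4)) + 28 = (17 + 50)*((-5 + 4 + 4*7)/7) + 28 = 67*((-5 + 4 + 28)/7) + 28 = 67*((⅐)*27) + 28 = 67*(27/7) + 28 = 1809/7 + 28 = 2005/7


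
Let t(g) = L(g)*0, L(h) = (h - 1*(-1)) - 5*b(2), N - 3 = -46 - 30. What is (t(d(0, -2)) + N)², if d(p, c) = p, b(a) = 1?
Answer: 5329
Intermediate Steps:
N = -73 (N = 3 + (-46 - 30) = 3 - 76 = -73)
L(h) = -4 + h (L(h) = (h - 1*(-1)) - 5*1 = (h + 1) - 5 = (1 + h) - 5 = -4 + h)
t(g) = 0 (t(g) = (-4 + g)*0 = 0)
(t(d(0, -2)) + N)² = (0 - 73)² = (-73)² = 5329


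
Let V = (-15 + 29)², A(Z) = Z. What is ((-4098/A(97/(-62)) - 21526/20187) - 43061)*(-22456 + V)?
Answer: 587608196324380/652713 ≈ 9.0025e+8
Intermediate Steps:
V = 196 (V = 14² = 196)
((-4098/A(97/(-62)) - 21526/20187) - 43061)*(-22456 + V) = ((-4098/(97/(-62)) - 21526/20187) - 43061)*(-22456 + 196) = ((-4098/(97*(-1/62)) - 21526*1/20187) - 43061)*(-22260) = ((-4098/(-97/62) - 21526/20187) - 43061)*(-22260) = ((-4098*(-62/97) - 21526/20187) - 43061)*(-22260) = ((254076/97 - 21526/20187) - 43061)*(-22260) = (5126944190/1958139 - 43061)*(-22260) = -79192479289/1958139*(-22260) = 587608196324380/652713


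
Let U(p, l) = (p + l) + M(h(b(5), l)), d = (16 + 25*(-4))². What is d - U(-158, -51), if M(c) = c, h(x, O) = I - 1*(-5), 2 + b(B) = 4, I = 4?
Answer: 7256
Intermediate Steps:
b(B) = 2 (b(B) = -2 + 4 = 2)
h(x, O) = 9 (h(x, O) = 4 - 1*(-5) = 4 + 5 = 9)
d = 7056 (d = (16 - 100)² = (-84)² = 7056)
U(p, l) = 9 + l + p (U(p, l) = (p + l) + 9 = (l + p) + 9 = 9 + l + p)
d - U(-158, -51) = 7056 - (9 - 51 - 158) = 7056 - 1*(-200) = 7056 + 200 = 7256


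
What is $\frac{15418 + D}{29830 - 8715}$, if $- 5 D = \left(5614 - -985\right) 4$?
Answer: $\frac{50694}{105575} \approx 0.48017$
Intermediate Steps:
$D = - \frac{26396}{5}$ ($D = - \frac{\left(5614 - -985\right) 4}{5} = - \frac{\left(5614 + 985\right) 4}{5} = - \frac{6599 \cdot 4}{5} = \left(- \frac{1}{5}\right) 26396 = - \frac{26396}{5} \approx -5279.2$)
$\frac{15418 + D}{29830 - 8715} = \frac{15418 - \frac{26396}{5}}{29830 - 8715} = \frac{50694}{5 \cdot 21115} = \frac{50694}{5} \cdot \frac{1}{21115} = \frac{50694}{105575}$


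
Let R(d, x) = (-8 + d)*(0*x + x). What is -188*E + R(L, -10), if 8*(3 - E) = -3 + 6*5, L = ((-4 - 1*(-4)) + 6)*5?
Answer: -299/2 ≈ -149.50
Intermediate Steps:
L = 30 (L = ((-4 + 4) + 6)*5 = (0 + 6)*5 = 6*5 = 30)
R(d, x) = x*(-8 + d) (R(d, x) = (-8 + d)*(0 + x) = (-8 + d)*x = x*(-8 + d))
E = -3/8 (E = 3 - (-3 + 6*5)/8 = 3 - (-3 + 30)/8 = 3 - 1/8*27 = 3 - 27/8 = -3/8 ≈ -0.37500)
-188*E + R(L, -10) = -188*(-3/8) - 10*(-8 + 30) = 141/2 - 10*22 = 141/2 - 220 = -299/2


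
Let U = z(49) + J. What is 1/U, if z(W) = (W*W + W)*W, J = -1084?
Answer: 1/118966 ≈ 8.4058e-6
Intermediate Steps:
z(W) = W*(W + W**2) (z(W) = (W**2 + W)*W = (W + W**2)*W = W*(W + W**2))
U = 118966 (U = 49**2*(1 + 49) - 1084 = 2401*50 - 1084 = 120050 - 1084 = 118966)
1/U = 1/118966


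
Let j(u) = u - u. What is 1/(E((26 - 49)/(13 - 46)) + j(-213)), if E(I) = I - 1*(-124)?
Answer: 33/4115 ≈ 0.0080194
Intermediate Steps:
j(u) = 0
E(I) = 124 + I (E(I) = I + 124 = 124 + I)
1/(E((26 - 49)/(13 - 46)) + j(-213)) = 1/((124 + (26 - 49)/(13 - 46)) + 0) = 1/((124 - 23/(-33)) + 0) = 1/((124 - 23*(-1/33)) + 0) = 1/((124 + 23/33) + 0) = 1/(4115/33 + 0) = 1/(4115/33) = 33/4115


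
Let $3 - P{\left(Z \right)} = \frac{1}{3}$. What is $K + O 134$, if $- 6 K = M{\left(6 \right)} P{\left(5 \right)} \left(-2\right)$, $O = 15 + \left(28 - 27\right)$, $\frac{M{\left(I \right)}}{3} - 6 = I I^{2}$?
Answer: $2736$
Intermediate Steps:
$P{\left(Z \right)} = \frac{8}{3}$ ($P{\left(Z \right)} = 3 - \frac{1}{3} = \frac{8}{3}$)
$M{\left(I \right)} = 18 + 3 I^{3}$ ($M{\left(I \right)} = 18 + 3 I I^{2} = 18 + 3 I^{3}$)
$O = 16$ ($O = 15 + \left(28 - 27\right) = 15 + 1 = 16$)
$K = 592$ ($K = - \frac{\left(18 + 3 \cdot 6^{3}\right) \frac{8}{3} \left(-2\right)}{6} = - \frac{\left(18 + 3 \cdot 216\right) \frac{8}{3} \left(-2\right)}{6} = - \frac{\left(18 + 648\right) \frac{8}{3} \left(-2\right)}{6} = - \frac{666 \cdot \frac{8}{3} \left(-2\right)}{6} = - \frac{1776 \left(-2\right)}{6} = \left(- \frac{1}{6}\right) \left(-3552\right) = 592$)
$K + O 134 = 592 + 16 \cdot 134 = 592 + 2144 = 2736$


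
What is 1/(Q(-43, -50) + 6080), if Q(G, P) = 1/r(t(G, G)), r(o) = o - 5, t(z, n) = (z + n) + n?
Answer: 134/814719 ≈ 0.00016447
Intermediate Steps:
t(z, n) = z + 2*n (t(z, n) = (n + z) + n = z + 2*n)
r(o) = -5 + o
Q(G, P) = 1/(-5 + 3*G) (Q(G, P) = 1/(-5 + (G + 2*G)) = 1/(-5 + 3*G))
1/(Q(-43, -50) + 6080) = 1/(1/(-5 + 3*(-43)) + 6080) = 1/(1/(-5 - 129) + 6080) = 1/(1/(-134) + 6080) = 1/(-1/134 + 6080) = 1/(814719/134) = 134/814719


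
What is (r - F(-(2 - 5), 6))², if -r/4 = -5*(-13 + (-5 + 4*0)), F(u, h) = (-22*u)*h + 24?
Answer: 144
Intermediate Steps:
F(u, h) = 24 - 22*h*u (F(u, h) = -22*h*u + 24 = 24 - 22*h*u)
r = -360 (r = -(-20)*(-13 + (-5 + 4*0)) = -(-20)*(-13 + (-5 + 0)) = -(-20)*(-13 - 5) = -(-20)*(-18) = -4*90 = -360)
(r - F(-(2 - 5), 6))² = (-360 - (24 - 22*6*(-(2 - 5))))² = (-360 - (24 - 22*6*(-1*(-3))))² = (-360 - (24 - 22*6*3))² = (-360 - (24 - 396))² = (-360 - 1*(-372))² = (-360 + 372)² = 12² = 144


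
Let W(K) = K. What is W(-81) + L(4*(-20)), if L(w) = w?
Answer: -161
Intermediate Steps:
W(-81) + L(4*(-20)) = -81 + 4*(-20) = -81 - 80 = -161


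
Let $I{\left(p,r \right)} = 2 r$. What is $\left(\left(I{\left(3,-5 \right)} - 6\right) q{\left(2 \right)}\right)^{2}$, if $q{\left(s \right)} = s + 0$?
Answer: $1024$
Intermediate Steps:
$q{\left(s \right)} = s$
$\left(\left(I{\left(3,-5 \right)} - 6\right) q{\left(2 \right)}\right)^{2} = \left(\left(2 \left(-5\right) - 6\right) 2\right)^{2} = \left(\left(-10 - 6\right) 2\right)^{2} = \left(\left(-16\right) 2\right)^{2} = \left(-32\right)^{2} = 1024$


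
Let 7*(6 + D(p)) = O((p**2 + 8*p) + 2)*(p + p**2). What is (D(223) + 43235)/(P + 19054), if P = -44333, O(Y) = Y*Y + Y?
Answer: -18937850379869/25279 ≈ -7.4915e+8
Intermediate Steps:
O(Y) = Y + Y**2 (O(Y) = Y**2 + Y = Y + Y**2)
D(p) = -6 + (p + p**2)*(2 + p**2 + 8*p)*(3 + p**2 + 8*p)/7 (D(p) = -6 + ((((p**2 + 8*p) + 2)*(1 + ((p**2 + 8*p) + 2)))*(p + p**2))/7 = -6 + (((2 + p**2 + 8*p)*(1 + (2 + p**2 + 8*p)))*(p + p**2))/7 = -6 + (((2 + p**2 + 8*p)*(3 + p**2 + 8*p))*(p + p**2))/7 = -6 + ((p + p**2)*(2 + p**2 + 8*p)*(3 + p**2 + 8*p))/7 = -6 + (p + p**2)*(2 + p**2 + 8*p)*(3 + p**2 + 8*p)/7)
(D(223) + 43235)/(P + 19054) = ((-6 + (1/7)*223**6 + (6/7)*223 + (17/7)*223**5 + (46/7)*223**2 + (85/7)*223**4 + (109/7)*223**3) + 43235)/(-44333 + 19054) = ((-6 + (1/7)*122978496247489 + 1338/7 + (17/7)*551473077343 + (46/7)*49729 + (85/7)*2472973441 + (109/7)*11089567) + 43235)/(-25279) = ((-6 + 122978496247489/7 + 1338/7 + 9375042314831/7 + 2287534/7 + 210202742485/7 + 1208762803/7) + 43235)*(-1/25279) = (18937850336634 + 43235)*(-1/25279) = 18937850379869*(-1/25279) = -18937850379869/25279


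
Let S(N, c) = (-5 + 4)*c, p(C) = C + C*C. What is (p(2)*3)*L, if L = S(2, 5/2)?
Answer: -45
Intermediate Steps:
p(C) = C + C²
S(N, c) = -c
L = -5/2 ≈ -2.5000
(p(2)*3)*L = ((2*(1 + 2))*3)*(-5/2) = ((2*3)*3)*(-5/2) = (6*3)*(-5/2) = 18*(-5/2) = -45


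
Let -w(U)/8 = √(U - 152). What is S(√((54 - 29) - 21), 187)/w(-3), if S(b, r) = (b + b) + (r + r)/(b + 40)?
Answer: 271*I*√155/26040 ≈ 0.12957*I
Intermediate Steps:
S(b, r) = 2*b + 2*r/(40 + b) (S(b, r) = 2*b + (2*r)/(40 + b) = 2*b + 2*r/(40 + b))
w(U) = -8*√(-152 + U) (w(U) = -8*√(U - 152) = -8*√(-152 + U))
S(√((54 - 29) - 21), 187)/w(-3) = (2*(187 + (√((54 - 29) - 21))² + 40*√((54 - 29) - 21))/(40 + √((54 - 29) - 21)))/((-8*√(-152 - 3))) = (2*(187 + (√(25 - 21))² + 40*√(25 - 21))/(40 + √(25 - 21)))/((-8*I*√155)) = (2*(187 + (√4)² + 40*√4)/(40 + √4))/((-8*I*√155)) = (2*(187 + 2² + 40*2)/(40 + 2))/((-8*I*√155)) = (2*(187 + 4 + 80)/42)*(I*√155/1240) = (2*(1/42)*271)*(I*√155/1240) = 271*(I*√155/1240)/21 = 271*I*√155/26040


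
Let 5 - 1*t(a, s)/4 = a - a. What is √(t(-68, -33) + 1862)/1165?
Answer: √1882/1165 ≈ 0.037238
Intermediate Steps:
t(a, s) = 20 (t(a, s) = 20 - 4*(a - a) = 20 - 4*0 = 20 + 0 = 20)
√(t(-68, -33) + 1862)/1165 = √(20 + 1862)/1165 = √1882*(1/1165) = √1882/1165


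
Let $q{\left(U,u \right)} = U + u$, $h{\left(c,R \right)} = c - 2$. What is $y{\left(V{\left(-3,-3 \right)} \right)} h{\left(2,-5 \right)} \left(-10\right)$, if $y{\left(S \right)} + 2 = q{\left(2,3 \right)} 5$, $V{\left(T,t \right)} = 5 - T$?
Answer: $0$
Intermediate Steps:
$h{\left(c,R \right)} = -2 + c$ ($h{\left(c,R \right)} = c - 2 = -2 + c$)
$y{\left(S \right)} = 23$ ($y{\left(S \right)} = -2 + \left(2 + 3\right) 5 = -2 + 5 \cdot 5 = -2 + 25 = 23$)
$y{\left(V{\left(-3,-3 \right)} \right)} h{\left(2,-5 \right)} \left(-10\right) = 23 \left(-2 + 2\right) \left(-10\right) = 23 \cdot 0 \left(-10\right) = 0 \left(-10\right) = 0$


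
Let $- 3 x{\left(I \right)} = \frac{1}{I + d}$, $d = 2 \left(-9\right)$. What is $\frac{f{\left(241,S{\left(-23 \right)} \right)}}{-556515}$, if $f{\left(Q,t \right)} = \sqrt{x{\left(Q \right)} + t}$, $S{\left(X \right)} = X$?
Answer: $- \frac{2 i \sqrt{2573643}}{372308535} \approx - 8.6179 \cdot 10^{-6} i$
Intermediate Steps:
$d = -18$
$x{\left(I \right)} = - \frac{1}{3 \left(-18 + I\right)}$ ($x{\left(I \right)} = - \frac{1}{3 \left(I - 18\right)} = - \frac{1}{3 \left(-18 + I\right)}$)
$f{\left(Q,t \right)} = \sqrt{t - \frac{1}{-54 + 3 Q}}$ ($f{\left(Q,t \right)} = \sqrt{- \frac{1}{-54 + 3 Q} + t} = \sqrt{t - \frac{1}{-54 + 3 Q}}$)
$\frac{f{\left(241,S{\left(-23 \right)} \right)}}{-556515} = \frac{\frac{1}{3} \sqrt{3} \sqrt{- \frac{1}{-18 + 241} + 3 \left(-23\right)}}{-556515} = \frac{\sqrt{3} \sqrt{- \frac{1}{223} - 69}}{3} \left(- \frac{1}{556515}\right) = \frac{\sqrt{3} \sqrt{- \frac{15388}{223}}}{3} \left(- \frac{1}{556515}\right) = \frac{\sqrt{3} \frac{2 i \sqrt{857881}}{223}}{3} \left(- \frac{1}{556515}\right) = \frac{2 i \sqrt{2573643}}{669} \left(- \frac{1}{556515}\right) = - \frac{2 i \sqrt{2573643}}{372308535}$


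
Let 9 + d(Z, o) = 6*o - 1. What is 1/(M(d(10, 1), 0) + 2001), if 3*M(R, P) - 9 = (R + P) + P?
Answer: 3/6008 ≈ 0.00049933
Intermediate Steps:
d(Z, o) = -10 + 6*o (d(Z, o) = -9 + (6*o - 1) = -9 + (-1 + 6*o) = -10 + 6*o)
M(R, P) = 3 + R/3 + 2*P/3 (M(R, P) = 3 + ((R + P) + P)/3 = 3 + ((P + R) + P)/3 = 3 + (R + 2*P)/3 = 3 + (R/3 + 2*P/3) = 3 + R/3 + 2*P/3)
1/(M(d(10, 1), 0) + 2001) = 1/((3 + (-10 + 6*1)/3 + (2/3)*0) + 2001) = 1/((3 + (-10 + 6)/3 + 0) + 2001) = 1/((3 + (1/3)*(-4) + 0) + 2001) = 1/((3 - 4/3 + 0) + 2001) = 1/(5/3 + 2001) = 1/(6008/3) = 3/6008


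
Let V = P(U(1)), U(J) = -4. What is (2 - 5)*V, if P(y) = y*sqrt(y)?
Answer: 24*I ≈ 24.0*I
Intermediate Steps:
P(y) = y**(3/2)
V = -8*I (V = (-4)**(3/2) = -8*I ≈ -8.0*I)
(2 - 5)*V = (2 - 5)*(-8*I) = -(-24)*I = 24*I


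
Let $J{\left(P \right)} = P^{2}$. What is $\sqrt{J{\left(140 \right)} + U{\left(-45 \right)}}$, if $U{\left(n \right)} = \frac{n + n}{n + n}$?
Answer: $\sqrt{19601} \approx 140.0$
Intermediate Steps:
$U{\left(n \right)} = 1$ ($U{\left(n \right)} = \frac{2 n}{2 n} = 2 n \frac{1}{2 n} = 1$)
$\sqrt{J{\left(140 \right)} + U{\left(-45 \right)}} = \sqrt{140^{2} + 1} = \sqrt{19600 + 1} = \sqrt{19601}$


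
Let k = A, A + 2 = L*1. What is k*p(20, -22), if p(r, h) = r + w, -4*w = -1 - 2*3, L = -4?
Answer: -261/2 ≈ -130.50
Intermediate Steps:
w = 7/4 (w = -(-1 - 2*3)/4 = -(-1 - 6)/4 = -¼*(-7) = 7/4 ≈ 1.7500)
p(r, h) = 7/4 + r (p(r, h) = r + 7/4 = 7/4 + r)
A = -6 (A = -2 - 4*1 = -2 - 4 = -6)
k = -6
k*p(20, -22) = -6*(7/4 + 20) = -6*87/4 = -261/2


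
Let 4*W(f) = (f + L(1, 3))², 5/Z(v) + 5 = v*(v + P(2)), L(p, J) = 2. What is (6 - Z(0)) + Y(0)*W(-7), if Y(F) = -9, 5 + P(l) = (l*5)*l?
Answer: -197/4 ≈ -49.250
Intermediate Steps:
P(l) = -5 + 5*l² (P(l) = -5 + (l*5)*l = -5 + (5*l)*l = -5 + 5*l²)
Z(v) = 5/(-5 + v*(15 + v)) (Z(v) = 5/(-5 + v*(v + (-5 + 5*2²))) = 5/(-5 + v*(v + (-5 + 5*4))) = 5/(-5 + v*(v + (-5 + 20))) = 5/(-5 + v*(v + 15)) = 5/(-5 + v*(15 + v)))
W(f) = (2 + f)²/4 (W(f) = (f + 2)²/4 = (2 + f)²/4)
(6 - Z(0)) + Y(0)*W(-7) = (6 - 5/(-5 + 0² + 15*0)) - 9*(2 - 7)²/4 = (6 - 5/(-5 + 0 + 0)) - 9*(-5)²/4 = (6 - 5/(-5)) - 9*25/4 = (6 - 5*(-1)/5) - 9*25/4 = (6 - 1*(-1)) - 225/4 = (6 + 1) - 225/4 = 7 - 225/4 = -197/4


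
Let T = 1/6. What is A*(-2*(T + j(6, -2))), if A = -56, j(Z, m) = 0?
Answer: 56/3 ≈ 18.667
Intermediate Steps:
T = ⅙ ≈ 0.16667
A*(-2*(T + j(6, -2))) = -(-112)*(⅙ + 0) = -(-112)/6 = -56*(-⅓) = 56/3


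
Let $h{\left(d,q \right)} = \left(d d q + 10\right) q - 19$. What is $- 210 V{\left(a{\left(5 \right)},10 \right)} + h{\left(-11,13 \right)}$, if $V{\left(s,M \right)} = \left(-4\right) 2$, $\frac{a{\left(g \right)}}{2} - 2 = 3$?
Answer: $22240$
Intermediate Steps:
$a{\left(g \right)} = 10$ ($a{\left(g \right)} = 4 + 2 \cdot 3 = 4 + 6 = 10$)
$h{\left(d,q \right)} = -19 + q \left(10 + q d^{2}\right)$ ($h{\left(d,q \right)} = \left(d^{2} q + 10\right) q - 19 = \left(q d^{2} + 10\right) q - 19 = \left(10 + q d^{2}\right) q - 19 = q \left(10 + q d^{2}\right) - 19 = -19 + q \left(10 + q d^{2}\right)$)
$V{\left(s,M \right)} = -8$
$- 210 V{\left(a{\left(5 \right)},10 \right)} + h{\left(-11,13 \right)} = \left(-210\right) \left(-8\right) + \left(-19 + 10 \cdot 13 + \left(-11\right)^{2} \cdot 13^{2}\right) = 1680 + \left(-19 + 130 + 121 \cdot 169\right) = 1680 + \left(-19 + 130 + 20449\right) = 1680 + 20560 = 22240$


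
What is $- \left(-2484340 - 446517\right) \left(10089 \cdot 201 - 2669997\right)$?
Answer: $-1881926726556$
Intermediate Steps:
$- \left(-2484340 - 446517\right) \left(10089 \cdot 201 - 2669997\right) = - \left(-2930857\right) \left(2027889 - 2669997\right) = - \left(-2930857\right) \left(-642108\right) = \left(-1\right) 1881926726556 = -1881926726556$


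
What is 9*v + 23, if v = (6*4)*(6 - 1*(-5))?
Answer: 2399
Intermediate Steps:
v = 264 (v = 24*(6 + 5) = 24*11 = 264)
9*v + 23 = 9*264 + 23 = 2376 + 23 = 2399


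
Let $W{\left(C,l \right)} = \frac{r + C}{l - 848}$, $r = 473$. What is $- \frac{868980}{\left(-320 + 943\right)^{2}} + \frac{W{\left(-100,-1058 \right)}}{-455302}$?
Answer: $- \frac{107729367991949}{48117217768564} \approx -2.2389$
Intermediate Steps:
$W{\left(C,l \right)} = \frac{473 + C}{-848 + l}$ ($W{\left(C,l \right)} = \frac{473 + C}{l - 848} = \frac{473 + C}{-848 + l}$)
$- \frac{868980}{\left(-320 + 943\right)^{2}} + \frac{W{\left(-100,-1058 \right)}}{-455302} = - \frac{868980}{\left(-320 + 943\right)^{2}} + \frac{\frac{1}{-848 - 1058} \left(473 - 100\right)}{-455302} = - \frac{868980}{623^{2}} + \frac{1}{-1906} \cdot 373 \left(- \frac{1}{455302}\right) = - \frac{868980}{388129} + \left(- \frac{1}{1906}\right) 373 \left(- \frac{1}{455302}\right) = \left(-868980\right) \frac{1}{388129} - - \frac{373}{867805612} = - \frac{124140}{55447} + \frac{373}{867805612} = - \frac{107729367991949}{48117217768564}$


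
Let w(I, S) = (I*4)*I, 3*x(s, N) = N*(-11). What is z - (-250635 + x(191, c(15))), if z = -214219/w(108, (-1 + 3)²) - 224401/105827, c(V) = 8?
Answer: 1237613110450303/4937464512 ≈ 2.5066e+5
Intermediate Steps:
x(s, N) = -11*N/3 (x(s, N) = (N*(-11))/3 = (-11*N)/3 = -11*N/3)
w(I, S) = 4*I² (w(I, S) = (4*I)*I = 4*I²)
z = -33139807169/4937464512 (z = -214219/(4*108²) - 224401/105827 = -214219/(4*11664) - 224401*1/105827 = -214219/46656 - 224401/105827 = -33139807169/4937464512 ≈ -6.7119)
z - (-250635 + x(191, c(15))) = -33139807169/4937464512 - (-250635 - 11/3*8) = -33139807169/4937464512 - (-250635 - 88/3) = -33139807169/4937464512 - 1*(-751993/3) = -33139807169/4937464512 + 751993/3 = 1237613110450303/4937464512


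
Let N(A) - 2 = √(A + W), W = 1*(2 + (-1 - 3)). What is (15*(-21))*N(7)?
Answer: -630 - 315*√5 ≈ -1334.4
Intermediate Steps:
W = -2 (W = 1*(2 - 4) = 1*(-2) = -2)
N(A) = 2 + √(-2 + A) (N(A) = 2 + √(A - 2) = 2 + √(-2 + A))
(15*(-21))*N(7) = (15*(-21))*(2 + √(-2 + 7)) = -315*(2 + √5) = -630 - 315*√5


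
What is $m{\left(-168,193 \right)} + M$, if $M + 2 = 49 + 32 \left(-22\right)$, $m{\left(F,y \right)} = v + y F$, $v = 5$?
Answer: $-33076$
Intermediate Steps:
$m{\left(F,y \right)} = 5 + F y$ ($m{\left(F,y \right)} = 5 + y F = 5 + F y$)
$M = -657$ ($M = -2 + \left(49 + 32 \left(-22\right)\right) = -2 + \left(49 - 704\right) = -2 - 655 = -657$)
$m{\left(-168,193 \right)} + M = \left(5 - 32424\right) - 657 = -32419 - 657 = -33076$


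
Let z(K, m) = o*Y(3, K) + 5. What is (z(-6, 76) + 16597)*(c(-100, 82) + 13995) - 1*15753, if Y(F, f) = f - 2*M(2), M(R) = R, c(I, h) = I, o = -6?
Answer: 231502737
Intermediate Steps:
Y(F, f) = -4 + f (Y(F, f) = f - 2*2 = f - 4 = -4 + f)
z(K, m) = 29 - 6*K (z(K, m) = -6*(-4 + K) + 5 = (24 - 6*K) + 5 = 29 - 6*K)
(z(-6, 76) + 16597)*(c(-100, 82) + 13995) - 1*15753 = ((29 - 6*(-6)) + 16597)*(-100 + 13995) - 1*15753 = ((29 + 36) + 16597)*13895 - 15753 = (65 + 16597)*13895 - 15753 = 16662*13895 - 15753 = 231518490 - 15753 = 231502737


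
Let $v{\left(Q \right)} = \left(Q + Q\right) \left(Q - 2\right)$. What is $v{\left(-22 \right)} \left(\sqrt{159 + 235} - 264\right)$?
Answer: $-278784 + 1056 \sqrt{394} \approx -2.5782 \cdot 10^{5}$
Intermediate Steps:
$v{\left(Q \right)} = 2 Q \left(-2 + Q\right)$
$v{\left(-22 \right)} \left(\sqrt{159 + 235} - 264\right) = 2 \left(-22\right) \left(-2 - 22\right) \left(\sqrt{159 + 235} - 264\right) = 2 \left(-22\right) \left(-24\right) \left(\sqrt{394} - 264\right) = 1056 \left(-264 + \sqrt{394}\right) = -278784 + 1056 \sqrt{394}$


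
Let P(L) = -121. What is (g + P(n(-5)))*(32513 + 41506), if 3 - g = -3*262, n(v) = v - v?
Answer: 49444692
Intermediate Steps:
n(v) = 0
g = 789 (g = 3 - (-3)*262 = 3 - 1*(-786) = 3 + 786 = 789)
(g + P(n(-5)))*(32513 + 41506) = (789 - 121)*(32513 + 41506) = 668*74019 = 49444692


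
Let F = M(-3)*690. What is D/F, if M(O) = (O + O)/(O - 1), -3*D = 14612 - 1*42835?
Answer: 28223/3105 ≈ 9.0895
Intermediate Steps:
D = 28223/3 (D = -(14612 - 1*42835)/3 = -(14612 - 42835)/3 = -⅓*(-28223) = 28223/3 ≈ 9407.7)
M(O) = 2*O/(-1 + O) (M(O) = (2*O)/(-1 + O) = 2*O/(-1 + O))
F = 1035 (F = (2*(-3)/(-1 - 3))*690 = (2*(-3)/(-4))*690 = (2*(-3)*(-¼))*690 = (3/2)*690 = 1035)
D/F = (28223/3)/1035 = (28223/3)*(1/1035) = 28223/3105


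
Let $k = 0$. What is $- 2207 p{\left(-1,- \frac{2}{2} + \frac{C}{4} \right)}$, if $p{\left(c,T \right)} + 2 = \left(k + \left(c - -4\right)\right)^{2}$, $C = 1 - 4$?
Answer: $-15449$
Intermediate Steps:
$C = -3$ ($C = 1 - 4 = -3$)
$p{\left(c,T \right)} = -2 + \left(4 + c\right)^{2}$ ($p{\left(c,T \right)} = -2 + \left(0 + \left(c - -4\right)\right)^{2} = -2 + \left(0 + \left(c + 4\right)\right)^{2} = -2 + \left(0 + \left(4 + c\right)\right)^{2} = -2 + \left(4 + c\right)^{2}$)
$- 2207 p{\left(-1,- \frac{2}{2} + \frac{C}{4} \right)} = - 2207 \left(-2 + \left(4 - 1\right)^{2}\right) = - 2207 \left(-2 + 3^{2}\right) = - 2207 \left(-2 + 9\right) = \left(-2207\right) 7 = -15449$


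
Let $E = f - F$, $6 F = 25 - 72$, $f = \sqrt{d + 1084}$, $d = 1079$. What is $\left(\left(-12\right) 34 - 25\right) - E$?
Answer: $- \frac{2645}{6} - \sqrt{2163} \approx -487.34$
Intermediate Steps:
$f = \sqrt{2163}$ ($f = \sqrt{1079 + 1084} = \sqrt{2163} \approx 46.508$)
$F = - \frac{47}{6}$ ($F = \frac{25 - 72}{6} = \frac{1}{6} \left(-47\right) = - \frac{47}{6} \approx -7.8333$)
$E = \frac{47}{6} + \sqrt{2163}$ ($E = \sqrt{2163} - - \frac{47}{6} = \sqrt{2163} + \frac{47}{6} = \frac{47}{6} + \sqrt{2163} \approx 54.341$)
$\left(\left(-12\right) 34 - 25\right) - E = \left(\left(-12\right) 34 - 25\right) - \left(\frac{47}{6} + \sqrt{2163}\right) = \left(-408 - 25\right) - \left(\frac{47}{6} + \sqrt{2163}\right) = -433 - \left(\frac{47}{6} + \sqrt{2163}\right) = - \frac{2645}{6} - \sqrt{2163}$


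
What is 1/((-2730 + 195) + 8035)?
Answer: 1/5500 ≈ 0.00018182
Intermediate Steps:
1/((-2730 + 195) + 8035) = 1/(-2535 + 8035) = 1/5500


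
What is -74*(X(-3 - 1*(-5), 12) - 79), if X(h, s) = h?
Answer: 5698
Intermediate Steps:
-74*(X(-3 - 1*(-5), 12) - 79) = -74*((-3 - 1*(-5)) - 79) = -74*((-3 + 5) - 79) = -74*(2 - 79) = -74*(-77) = 5698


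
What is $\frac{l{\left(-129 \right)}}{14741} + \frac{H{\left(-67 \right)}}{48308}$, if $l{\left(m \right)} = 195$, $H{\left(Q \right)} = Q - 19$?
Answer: $\frac{4076167}{356054114} \approx 0.011448$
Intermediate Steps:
$H{\left(Q \right)} = -19 + Q$ ($H{\left(Q \right)} = Q - 19 = -19 + Q$)
$\frac{l{\left(-129 \right)}}{14741} + \frac{H{\left(-67 \right)}}{48308} = \frac{195}{14741} + \frac{-19 - 67}{48308} = 195 \cdot \frac{1}{14741} - \frac{43}{24154} = \frac{195}{14741} - \frac{43}{24154} = \frac{4076167}{356054114}$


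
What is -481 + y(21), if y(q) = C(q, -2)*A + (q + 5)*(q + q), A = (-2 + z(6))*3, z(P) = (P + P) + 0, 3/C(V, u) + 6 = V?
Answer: 617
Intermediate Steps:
C(V, u) = 3/(-6 + V)
z(P) = 2*P (z(P) = 2*P + 0 = 2*P)
A = 30 (A = (-2 + 2*6)*3 = (-2 + 12)*3 = 10*3 = 30)
y(q) = 90/(-6 + q) + 2*q*(5 + q) (y(q) = (3/(-6 + q))*30 + (q + 5)*(q + q) = 90/(-6 + q) + (5 + q)*(2*q) = 90/(-6 + q) + 2*q*(5 + q))
-481 + y(21) = -481 + 2*(45 + 21*(-6 + 21)*(5 + 21))/(-6 + 21) = -481 + 2*(45 + 21*15*26)/15 = -481 + 2*(1/15)*(45 + 8190) = -481 + 2*(1/15)*8235 = -481 + 1098 = 617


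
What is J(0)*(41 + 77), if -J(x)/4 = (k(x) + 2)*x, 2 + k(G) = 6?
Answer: 0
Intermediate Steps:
k(G) = 4 (k(G) = -2 + 6 = 4)
J(x) = -24*x (J(x) = -4*(4 + 2)*x = -24*x)
J(0)*(41 + 77) = (-24*0)*(41 + 77) = 0*118 = 0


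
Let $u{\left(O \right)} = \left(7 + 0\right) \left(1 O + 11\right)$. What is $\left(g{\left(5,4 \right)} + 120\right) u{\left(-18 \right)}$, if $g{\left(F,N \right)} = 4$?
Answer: $-6076$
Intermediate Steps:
$u{\left(O \right)} = 77 + 7 O$ ($u{\left(O \right)} = 7 \left(O + 11\right) = 7 \left(11 + O\right) = 77 + 7 O$)
$\left(g{\left(5,4 \right)} + 120\right) u{\left(-18 \right)} = \left(4 + 120\right) \left(77 + 7 \left(-18\right)\right) = 124 \left(77 - 126\right) = 124 \left(-49\right) = -6076$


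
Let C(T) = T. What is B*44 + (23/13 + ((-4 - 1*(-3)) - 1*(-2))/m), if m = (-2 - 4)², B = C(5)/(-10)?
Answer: -9455/468 ≈ -20.203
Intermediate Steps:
B = -½ (B = 5/(-10) = 5*(-⅒) = -½ ≈ -0.50000)
m = 36 (m = (-6)² = 36)
B*44 + (23/13 + ((-4 - 1*(-3)) - 1*(-2))/m) = -½*44 + (23/13 + ((-4 - 1*(-3)) - 1*(-2))/36) = -22 + (23*(1/13) + ((-4 + 3) + 2)*(1/36)) = -22 + (23/13 + (-1 + 2)*(1/36)) = -22 + (23/13 + 1*(1/36)) = -22 + (23/13 + 1/36) = -22 + 841/468 = -9455/468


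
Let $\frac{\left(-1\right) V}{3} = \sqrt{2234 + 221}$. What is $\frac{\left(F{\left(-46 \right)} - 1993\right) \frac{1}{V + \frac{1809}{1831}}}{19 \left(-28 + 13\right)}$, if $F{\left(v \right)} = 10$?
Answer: $- \frac{243268491}{781866496370} - \frac{2216042821 \sqrt{2455}}{2345599489110} \approx -0.047122$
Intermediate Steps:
$V = - 3 \sqrt{2455}$ ($V = - 3 \sqrt{2234 + 221} = - 3 \sqrt{2455} \approx -148.64$)
$\frac{\left(F{\left(-46 \right)} - 1993\right) \frac{1}{V + \frac{1809}{1831}}}{19 \left(-28 + 13\right)} = \frac{\left(10 - 1993\right) \frac{1}{- 3 \sqrt{2455} + \frac{1809}{1831}}}{19 \left(-28 + 13\right)} = \frac{\left(-1983\right) \frac{1}{- 3 \sqrt{2455} + 1809 \cdot \frac{1}{1831}}}{19 \left(-15\right)} = \frac{\left(-1983\right) \frac{1}{- 3 \sqrt{2455} + \frac{1809}{1831}}}{-285} = - \frac{1983}{\frac{1809}{1831} - 3 \sqrt{2455}} \left(- \frac{1}{285}\right) = \frac{661}{95 \left(\frac{1809}{1831} - 3 \sqrt{2455}\right)}$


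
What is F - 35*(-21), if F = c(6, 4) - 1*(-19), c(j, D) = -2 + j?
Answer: 758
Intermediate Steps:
F = 23 (F = (-2 + 6) - 1*(-19) = 4 + 19 = 23)
F - 35*(-21) = 23 - 35*(-21) = 23 + 735 = 758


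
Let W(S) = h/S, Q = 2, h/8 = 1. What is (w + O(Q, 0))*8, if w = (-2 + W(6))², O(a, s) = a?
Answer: 176/9 ≈ 19.556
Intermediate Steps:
h = 8 (h = 8*1 = 8)
W(S) = 8/S
w = 4/9 (w = (-2 + 8/6)² = (-2 + 8*(⅙))² = (-2 + 4/3)² = (-⅔)² = 4/9 ≈ 0.44444)
(w + O(Q, 0))*8 = (4/9 + 2)*8 = (22/9)*8 = 176/9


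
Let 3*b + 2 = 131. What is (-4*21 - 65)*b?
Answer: -6407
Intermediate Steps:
b = 43 (b = -⅔ + (⅓)*131 = -⅔ + 131/3 = 43)
(-4*21 - 65)*b = (-4*21 - 65)*43 = (-84 - 65)*43 = -149*43 = -6407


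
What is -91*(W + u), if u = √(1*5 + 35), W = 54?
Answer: -4914 - 182*√10 ≈ -5489.5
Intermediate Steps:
u = 2*√10 (u = √(5 + 35) = √40 = 2*√10 ≈ 6.3246)
-91*(W + u) = -91*(54 + 2*√10) = -4914 - 182*√10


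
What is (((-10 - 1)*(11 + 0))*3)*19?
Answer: -6897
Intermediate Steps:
(((-10 - 1)*(11 + 0))*3)*19 = (-11*11*3)*19 = -121*3*19 = -363*19 = -6897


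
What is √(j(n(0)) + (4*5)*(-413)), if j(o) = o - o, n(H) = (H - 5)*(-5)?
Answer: 2*I*√2065 ≈ 90.885*I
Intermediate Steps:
n(H) = 25 - 5*H (n(H) = (-5 + H)*(-5) = 25 - 5*H)
j(o) = 0
√(j(n(0)) + (4*5)*(-413)) = √(0 + (4*5)*(-413)) = √(0 + 20*(-413)) = √(0 - 8260) = √(-8260) = 2*I*√2065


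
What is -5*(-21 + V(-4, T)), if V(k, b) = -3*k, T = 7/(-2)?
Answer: 45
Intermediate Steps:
T = -7/2 (T = 7*(-½) = -7/2 ≈ -3.5000)
-5*(-21 + V(-4, T)) = -5*(-21 - 3*(-4)) = -5*(-21 + 12) = -5*(-9) = 45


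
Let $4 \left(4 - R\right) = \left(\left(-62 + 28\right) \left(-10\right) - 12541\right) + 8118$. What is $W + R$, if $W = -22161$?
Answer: $- \frac{84545}{4} \approx -21136.0$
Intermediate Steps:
$R = \frac{4099}{4}$ ($R = 4 - \frac{\left(\left(-62 + 28\right) \left(-10\right) - 12541\right) + 8118}{4} = 4 - \frac{\left(\left(-34\right) \left(-10\right) - 12541\right) + 8118}{4} = 4 - \frac{\left(340 - 12541\right) + 8118}{4} = 4 - \frac{-12201 + 8118}{4} = 4 - - \frac{4083}{4} = 4 + \frac{4083}{4} = \frac{4099}{4} \approx 1024.8$)
$W + R = -22161 + \frac{4099}{4} = - \frac{84545}{4}$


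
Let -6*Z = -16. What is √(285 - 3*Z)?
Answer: √277 ≈ 16.643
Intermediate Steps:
Z = 8/3 (Z = -⅙*(-16) = 8/3 ≈ 2.6667)
√(285 - 3*Z) = √(285 - 3*8/3) = √(285 - 8) = √277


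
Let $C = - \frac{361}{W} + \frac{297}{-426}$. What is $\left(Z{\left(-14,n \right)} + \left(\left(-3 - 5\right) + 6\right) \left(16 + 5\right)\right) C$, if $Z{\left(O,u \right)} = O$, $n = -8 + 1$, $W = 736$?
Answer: $\frac{434441}{6532} \approx 66.51$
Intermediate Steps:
$n = -7$
$C = - \frac{62063}{52256}$ ($C = - \frac{361}{736} + \frac{297}{-426} = \left(-361\right) \frac{1}{736} + 297 \left(- \frac{1}{426}\right) = - \frac{361}{736} - \frac{99}{142} = - \frac{62063}{52256} \approx -1.1877$)
$\left(Z{\left(-14,n \right)} + \left(\left(-3 - 5\right) + 6\right) \left(16 + 5\right)\right) C = \left(-14 + \left(\left(-3 - 5\right) + 6\right) \left(16 + 5\right)\right) \left(- \frac{62063}{52256}\right) = \left(-14 + \left(-8 + 6\right) 21\right) \left(- \frac{62063}{52256}\right) = \left(-14 - 42\right) \left(- \frac{62063}{52256}\right) = \left(-56\right) \left(- \frac{62063}{52256}\right) = \frac{434441}{6532}$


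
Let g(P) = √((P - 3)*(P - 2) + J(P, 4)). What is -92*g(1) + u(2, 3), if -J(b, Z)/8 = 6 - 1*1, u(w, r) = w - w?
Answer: -92*I*√38 ≈ -567.13*I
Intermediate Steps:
u(w, r) = 0
J(b, Z) = -40 (J(b, Z) = -8*(6 - 1*1) = -8*(6 - 1) = -8*5 = -40)
g(P) = √(-40 + (-3 + P)*(-2 + P)) (g(P) = √((P - 3)*(P - 2) - 40) = √((-3 + P)*(-2 + P) - 40) = √(-40 + (-3 + P)*(-2 + P)))
-92*g(1) + u(2, 3) = -92*√(-34 + 1² - 5*1) + 0 = -92*√(-34 + 1 - 5) + 0 = -92*I*√38 + 0 = -92*I*√38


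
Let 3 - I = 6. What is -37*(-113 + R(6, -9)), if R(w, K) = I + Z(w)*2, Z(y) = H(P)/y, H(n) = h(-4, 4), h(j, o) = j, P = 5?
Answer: 13024/3 ≈ 4341.3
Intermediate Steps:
I = -3 (I = 3 - 1*6 = 3 - 6 = -3)
H(n) = -4
Z(y) = -4/y
R(w, K) = -3 - 8/w (R(w, K) = -3 - 4/w*2 = -3 - 8/w)
-37*(-113 + R(6, -9)) = -37*(-113 + (-3 - 8/6)) = -37*(-113 + (-3 - 8*⅙)) = -37*(-113 + (-3 - 4/3)) = -37*(-113 - 13/3) = -37*(-352/3) = 13024/3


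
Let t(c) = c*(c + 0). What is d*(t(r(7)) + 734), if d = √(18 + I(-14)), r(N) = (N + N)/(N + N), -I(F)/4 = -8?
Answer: 3675*√2 ≈ 5197.2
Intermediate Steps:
I(F) = 32 (I(F) = -4*(-8) = 32)
r(N) = 1 (r(N) = (2*N)/((2*N)) = (2*N)*(1/(2*N)) = 1)
t(c) = c² (t(c) = c*c = c²)
d = 5*√2 (d = √(18 + 32) = √50 = 5*√2 ≈ 7.0711)
d*(t(r(7)) + 734) = (5*√2)*(1² + 734) = (5*√2)*(1 + 734) = (5*√2)*735 = 3675*√2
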